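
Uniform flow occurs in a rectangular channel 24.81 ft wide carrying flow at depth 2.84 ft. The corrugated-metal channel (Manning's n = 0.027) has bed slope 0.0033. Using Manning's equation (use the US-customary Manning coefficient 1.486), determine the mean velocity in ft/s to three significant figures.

A = b·y = 24.81 × 2.84 = 70.46 ft²
P = b + 2y = 24.81 + 2×2.84 = 30.49 ft
R = A/P = 70.46/30.49 = 2.311 ft
Q = (1.486/n)·A·R^(2/3)·S^(1/2) = (1.486/0.027) × 70.46 × 2.311^(2/3) × 0.0033^(1/2) = 389.4 ft³/s
V = Q/A = 389.4/70.46 = 5.526 ft/s

5.53 ft/s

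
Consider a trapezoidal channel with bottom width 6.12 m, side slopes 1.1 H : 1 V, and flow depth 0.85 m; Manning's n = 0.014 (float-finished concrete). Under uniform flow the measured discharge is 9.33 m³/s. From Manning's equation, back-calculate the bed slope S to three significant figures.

A = (b + z·y)·y = (6.12 + 1.1×0.85)×0.85 = 5.997 m²
P = b + 2y√(1+z²) = 6.12 + 2×0.85×√(1+1.1²) = 8.647 m
R = A/P = 5.997/8.647 = 0.6935 m
S = (Q·n / (1·A·R^(2/3)))² = (9.33×0.014 / (1×5.997×0.7835))² = 0.0007729

0.000773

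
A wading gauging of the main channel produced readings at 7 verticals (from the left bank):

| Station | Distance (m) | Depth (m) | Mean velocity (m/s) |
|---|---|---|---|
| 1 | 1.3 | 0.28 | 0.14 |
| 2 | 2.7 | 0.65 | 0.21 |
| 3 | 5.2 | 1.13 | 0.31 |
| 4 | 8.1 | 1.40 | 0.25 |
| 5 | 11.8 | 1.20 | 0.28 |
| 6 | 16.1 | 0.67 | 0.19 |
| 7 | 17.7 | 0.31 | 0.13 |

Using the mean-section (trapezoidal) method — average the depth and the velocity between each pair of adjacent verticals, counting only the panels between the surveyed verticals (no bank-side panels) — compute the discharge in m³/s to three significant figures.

4.06 m³/s

Panel 1-2: Δb = 1.4 m, d̄ = (0.28+0.65)/2 = 0.465, v̄ = (0.14+0.21)/2 = 0.175 → q = 1.4×0.465×0.175 = 0.1139 m³/s
Panel 2-3: Δb = 2.5 m, d̄ = (0.65+1.13)/2 = 0.89, v̄ = (0.21+0.31)/2 = 0.26 → q = 2.5×0.89×0.26 = 0.5785 m³/s
Panel 3-4: Δb = 2.9 m, d̄ = (1.13+1.40)/2 = 1.265, v̄ = (0.31+0.25)/2 = 0.28 → q = 2.9×1.265×0.28 = 1.027 m³/s
Panel 4-5: Δb = 3.7 m, d̄ = (1.40+1.20)/2 = 1.3, v̄ = (0.25+0.28)/2 = 0.265 → q = 3.7×1.3×0.265 = 1.275 m³/s
Panel 5-6: Δb = 4.3 m, d̄ = (1.20+0.67)/2 = 0.935, v̄ = (0.28+0.19)/2 = 0.235 → q = 4.3×0.935×0.235 = 0.9448 m³/s
Panel 6-7: Δb = 1.6 m, d̄ = (0.67+0.31)/2 = 0.49, v̄ = (0.19+0.13)/2 = 0.16 → q = 1.6×0.49×0.16 = 0.1254 m³/s
Q = Σ q = 4.065 m³/s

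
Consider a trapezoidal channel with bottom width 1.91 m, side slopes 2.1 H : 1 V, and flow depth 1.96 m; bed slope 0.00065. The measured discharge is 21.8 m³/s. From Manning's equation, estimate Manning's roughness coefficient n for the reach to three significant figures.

0.0145

A = (b + z·y)·y = (1.91 + 2.1×1.96)×1.96 = 11.81 m²
P = b + 2y√(1+z²) = 1.91 + 2×1.96×√(1+2.1²) = 11.03 m
R = A/P = 11.81/11.03 = 1.071 m
n = (1/Q)·A·R^(2/3)·S^(1/2) = (1/21.8) × 11.81 × 1.047 × 0.02550 = 0.01446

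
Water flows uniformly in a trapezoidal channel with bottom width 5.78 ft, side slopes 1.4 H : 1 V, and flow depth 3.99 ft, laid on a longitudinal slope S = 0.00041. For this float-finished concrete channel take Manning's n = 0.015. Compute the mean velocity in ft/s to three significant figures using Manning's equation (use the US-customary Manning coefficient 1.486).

A = (b + z·y)·y = (5.78 + 1.4×3.99)×3.99 = 45.35 ft²
P = b + 2y√(1+z²) = 5.78 + 2×3.99×√(1+1.4²) = 19.51 ft
R = A/P = 45.35/19.51 = 2.325 ft
Q = (1.486/n)·A·R^(2/3)·S^(1/2) = (1.486/0.015) × 45.35 × 2.325^(2/3) × 0.00041^(1/2) = 159.6 ft³/s
V = Q/A = 159.6/45.35 = 3.520 ft/s

3.52 ft/s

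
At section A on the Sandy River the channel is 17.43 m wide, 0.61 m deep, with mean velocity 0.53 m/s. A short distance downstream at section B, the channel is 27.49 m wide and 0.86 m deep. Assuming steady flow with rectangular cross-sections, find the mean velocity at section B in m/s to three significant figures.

0.238 m/s

Q = A₁V₁ = (17.43×0.61) × 0.53 = 5.635 m³/s
A₂ = 27.49 × 0.86 = 23.64 m²
V₂ = Q/A₂ = 5.635/23.64 = 0.2384 m/s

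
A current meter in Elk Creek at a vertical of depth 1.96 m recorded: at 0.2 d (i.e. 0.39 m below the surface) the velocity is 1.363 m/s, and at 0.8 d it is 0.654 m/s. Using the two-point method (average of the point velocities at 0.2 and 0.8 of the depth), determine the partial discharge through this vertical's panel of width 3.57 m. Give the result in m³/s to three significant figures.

v̄ = (1.363 + 0.654) / 2 = 1.009 m/s
q = v̄ × d × w = 1.009 × 1.96 × 3.57 = 7.057 m³/s

7.06 m³/s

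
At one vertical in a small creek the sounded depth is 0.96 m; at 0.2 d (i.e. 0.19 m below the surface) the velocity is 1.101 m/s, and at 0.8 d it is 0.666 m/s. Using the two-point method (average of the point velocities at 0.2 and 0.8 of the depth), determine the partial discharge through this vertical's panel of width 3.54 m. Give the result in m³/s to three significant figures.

v̄ = (1.101 + 0.666) / 2 = 0.8835 m/s
q = v̄ × d × w = 0.8835 × 0.96 × 3.54 = 3.002 m³/s

3.00 m³/s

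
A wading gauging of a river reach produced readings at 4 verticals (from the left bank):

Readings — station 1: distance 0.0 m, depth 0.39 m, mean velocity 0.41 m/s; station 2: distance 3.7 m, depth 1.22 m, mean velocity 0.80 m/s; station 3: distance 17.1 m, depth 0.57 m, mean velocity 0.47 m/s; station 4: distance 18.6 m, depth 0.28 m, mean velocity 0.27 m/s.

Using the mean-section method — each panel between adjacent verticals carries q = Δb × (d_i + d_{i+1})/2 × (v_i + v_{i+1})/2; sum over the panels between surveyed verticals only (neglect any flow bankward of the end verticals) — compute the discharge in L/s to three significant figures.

Panel 1-2: Δb = 3.7 m, d̄ = (0.39+1.22)/2 = 0.805, v̄ = (0.41+0.80)/2 = 0.605 → q = 3.7×0.805×0.605 = 1.802 m³/s
Panel 2-3: Δb = 13.4 m, d̄ = (1.22+0.57)/2 = 0.895, v̄ = (0.80+0.47)/2 = 0.635 → q = 13.4×0.895×0.635 = 7.616 m³/s
Panel 3-4: Δb = 1.5 m, d̄ = (0.57+0.28)/2 = 0.425, v̄ = (0.47+0.27)/2 = 0.37 → q = 1.5×0.425×0.37 = 0.2359 m³/s
Q = Σ q = 9.653 m³/s
= 9.653 × 1000 = 9653 L/s

9650 L/s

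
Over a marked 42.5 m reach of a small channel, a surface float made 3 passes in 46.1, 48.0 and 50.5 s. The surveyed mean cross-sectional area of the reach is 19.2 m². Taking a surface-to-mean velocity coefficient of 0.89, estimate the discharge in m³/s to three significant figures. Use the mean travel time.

15.1 m³/s

t̄ = (46.1 + 48.0 + 50.5) / 3 = 48.2 s
v_surface = L / t̄ = 42.5 / 48.2 = 0.8817 m/s
v_mean = 0.89 × 0.8817 = 0.7848 m/s
Q = A × v_mean = 19.2 × 0.7848 = 15.07 m³/s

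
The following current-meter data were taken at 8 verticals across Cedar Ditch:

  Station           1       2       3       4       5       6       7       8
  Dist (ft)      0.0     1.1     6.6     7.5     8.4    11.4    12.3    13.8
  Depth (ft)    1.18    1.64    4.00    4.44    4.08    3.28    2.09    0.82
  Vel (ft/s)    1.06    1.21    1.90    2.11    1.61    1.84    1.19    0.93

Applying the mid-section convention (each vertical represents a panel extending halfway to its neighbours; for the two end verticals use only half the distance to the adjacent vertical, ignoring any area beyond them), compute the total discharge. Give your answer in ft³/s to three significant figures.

68.1 ft³/s

w_1 = (1.1 − 0.0)/2 = 0.55 ft; q_1 = 1.06 × 1.18 × 0.55 = 0.6879 ft³/s
w_2 = (6.6 − 0.0)/2 = 3.3 ft; q_2 = 1.21 × 1.64 × 3.3 = 6.549 ft³/s
w_3 = (7.5 − 1.1)/2 = 3.2 ft; q_3 = 1.90 × 4.00 × 3.2 = 24.32 ft³/s
w_4 = (8.4 − 6.6)/2 = 0.9 ft; q_4 = 2.11 × 4.44 × 0.9 = 8.432 ft³/s
w_5 = (11.4 − 7.5)/2 = 1.95 ft; q_5 = 1.61 × 4.08 × 1.95 = 12.81 ft³/s
w_6 = (12.3 − 8.4)/2 = 1.95 ft; q_6 = 1.84 × 3.28 × 1.95 = 11.77 ft³/s
w_7 = (13.8 − 11.4)/2 = 1.2 ft; q_7 = 1.19 × 2.09 × 1.2 = 2.985 ft³/s
w_8 = (13.8 − 12.3)/2 = 0.75 ft; q_8 = 0.93 × 0.82 × 0.75 = 0.5720 ft³/s
Q = Σ qᵢ = 68.12 ft³/s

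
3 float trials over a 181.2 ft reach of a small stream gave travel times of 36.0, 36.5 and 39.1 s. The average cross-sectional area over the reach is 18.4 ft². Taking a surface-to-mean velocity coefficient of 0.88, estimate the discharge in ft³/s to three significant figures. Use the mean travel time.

t̄ = (36.0 + 36.5 + 39.1) / 3 = 37.2 s
v_surface = L / t̄ = 181.2 / 37.2 = 4.871 ft/s
v_mean = 0.88 × 4.871 = 4.286 ft/s
Q = A × v_mean = 18.4 × 4.286 = 78.87 ft³/s

78.9 ft³/s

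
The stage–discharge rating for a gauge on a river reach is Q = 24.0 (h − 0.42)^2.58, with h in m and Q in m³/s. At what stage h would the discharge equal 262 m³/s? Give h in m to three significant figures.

2.95 m

h − h₀ = (Q/C)^(1/b) = (262/24.0)^(1/2.58) = 2.526 m
h = 0.42 + 2.526 = 2.946 m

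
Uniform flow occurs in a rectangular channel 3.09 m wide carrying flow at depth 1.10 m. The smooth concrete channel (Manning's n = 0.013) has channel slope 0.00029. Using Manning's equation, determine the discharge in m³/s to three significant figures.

3.32 m³/s

A = b·y = 3.09 × 1.10 = 3.399 m²
P = b + 2y = 3.09 + 2×1.10 = 5.290 m
R = A/P = 3.399/5.290 = 0.6425 m
Q = (1/n)·A·R^(2/3)·S^(1/2) = (1/0.013) × 3.399 × 0.6425^(2/3) × 0.00029^(1/2) = 3.315 m³/s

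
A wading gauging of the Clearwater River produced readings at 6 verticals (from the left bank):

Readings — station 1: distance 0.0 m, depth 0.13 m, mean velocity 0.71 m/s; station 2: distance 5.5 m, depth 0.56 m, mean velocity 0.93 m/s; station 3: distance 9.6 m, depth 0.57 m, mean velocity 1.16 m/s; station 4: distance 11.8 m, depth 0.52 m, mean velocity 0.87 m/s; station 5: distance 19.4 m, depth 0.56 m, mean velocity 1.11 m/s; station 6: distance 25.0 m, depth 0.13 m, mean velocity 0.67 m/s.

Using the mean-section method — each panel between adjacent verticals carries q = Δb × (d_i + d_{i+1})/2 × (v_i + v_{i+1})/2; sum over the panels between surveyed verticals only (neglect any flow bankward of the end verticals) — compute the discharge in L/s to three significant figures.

11000 L/s

Panel 1-2: Δb = 5.5 m, d̄ = (0.13+0.56)/2 = 0.345, v̄ = (0.71+0.93)/2 = 0.82 → q = 5.5×0.345×0.82 = 1.556 m³/s
Panel 2-3: Δb = 4.1 m, d̄ = (0.56+0.57)/2 = 0.565, v̄ = (0.93+1.16)/2 = 1.045 → q = 4.1×0.565×1.045 = 2.421 m³/s
Panel 3-4: Δb = 2.2 m, d̄ = (0.57+0.52)/2 = 0.545, v̄ = (1.16+0.87)/2 = 1.015 → q = 2.2×0.545×1.015 = 1.217 m³/s
Panel 4-5: Δb = 7.6 m, d̄ = (0.52+0.56)/2 = 0.54, v̄ = (0.87+1.11)/2 = 0.99 → q = 7.6×0.54×0.99 = 4.063 m³/s
Panel 5-6: Δb = 5.6 m, d̄ = (0.56+0.13)/2 = 0.345, v̄ = (1.11+0.67)/2 = 0.89 → q = 5.6×0.345×0.89 = 1.719 m³/s
Q = Σ q = 10.98 m³/s
= 10.98 × 1000 = 10980 L/s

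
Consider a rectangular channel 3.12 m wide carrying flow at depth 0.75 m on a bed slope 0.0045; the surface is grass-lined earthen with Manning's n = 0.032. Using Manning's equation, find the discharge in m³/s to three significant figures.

3.12 m³/s

A = b·y = 3.12 × 0.75 = 2.340 m²
P = b + 2y = 3.12 + 2×0.75 = 4.620 m
R = A/P = 2.340/4.620 = 0.5065 m
Q = (1/n)·A·R^(2/3)·S^(1/2) = (1/0.032) × 2.340 × 0.5065^(2/3) × 0.0045^(1/2) = 3.117 m³/s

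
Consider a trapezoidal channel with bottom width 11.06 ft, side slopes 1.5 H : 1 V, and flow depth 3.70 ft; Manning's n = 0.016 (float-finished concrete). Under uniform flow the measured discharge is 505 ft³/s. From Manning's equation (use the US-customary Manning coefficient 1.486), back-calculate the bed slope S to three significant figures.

A = (b + z·y)·y = (11.06 + 1.5×3.70)×3.70 = 61.46 ft²
P = b + 2y√(1+z²) = 11.06 + 2×3.70×√(1+1.5²) = 24.40 ft
R = A/P = 61.46/24.40 = 2.519 ft
S = (Q·n / (1.486·A·R^(2/3)))² = (505×0.016 / (1.486×61.46×1.851))² = 0.002284

0.00228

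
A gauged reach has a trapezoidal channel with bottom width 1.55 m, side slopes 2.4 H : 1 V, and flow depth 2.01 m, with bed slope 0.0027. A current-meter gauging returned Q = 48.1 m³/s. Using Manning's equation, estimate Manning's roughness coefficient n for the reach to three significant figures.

0.0145

A = (b + z·y)·y = (1.55 + 2.4×2.01)×2.01 = 12.81 m²
P = b + 2y√(1+z²) = 1.55 + 2×2.01×√(1+2.4²) = 12.00 m
R = A/P = 12.81/12.00 = 1.067 m
n = (1/Q)·A·R^(2/3)·S^(1/2) = (1/48.1) × 12.81 × 1.044 × 0.05196 = 0.01446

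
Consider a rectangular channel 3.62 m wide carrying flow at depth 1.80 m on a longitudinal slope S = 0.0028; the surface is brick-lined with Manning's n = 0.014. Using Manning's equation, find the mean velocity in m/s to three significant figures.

A = b·y = 3.62 × 1.80 = 6.516 m²
P = b + 2y = 3.62 + 2×1.80 = 7.220 m
R = A/P = 6.516/7.220 = 0.9025 m
Q = (1/n)·A·R^(2/3)·S^(1/2) = (1/0.014) × 6.516 × 0.9025^(2/3) × 0.0028^(1/2) = 23.00 m³/s
V = Q/A = 23.00/6.516 = 3.530 m/s

3.53 m/s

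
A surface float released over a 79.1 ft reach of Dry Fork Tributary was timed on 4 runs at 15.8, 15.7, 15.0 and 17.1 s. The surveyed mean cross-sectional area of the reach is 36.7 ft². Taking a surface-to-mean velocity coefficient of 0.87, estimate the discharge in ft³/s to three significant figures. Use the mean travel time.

159 ft³/s

t̄ = (15.8 + 15.7 + 15.0 + 17.1) / 4 = 15.9 s
v_surface = L / t̄ = 79.1 / 15.9 = 4.975 ft/s
v_mean = 0.87 × 4.975 = 4.328 ft/s
Q = A × v_mean = 36.7 × 4.328 = 158.8 ft³/s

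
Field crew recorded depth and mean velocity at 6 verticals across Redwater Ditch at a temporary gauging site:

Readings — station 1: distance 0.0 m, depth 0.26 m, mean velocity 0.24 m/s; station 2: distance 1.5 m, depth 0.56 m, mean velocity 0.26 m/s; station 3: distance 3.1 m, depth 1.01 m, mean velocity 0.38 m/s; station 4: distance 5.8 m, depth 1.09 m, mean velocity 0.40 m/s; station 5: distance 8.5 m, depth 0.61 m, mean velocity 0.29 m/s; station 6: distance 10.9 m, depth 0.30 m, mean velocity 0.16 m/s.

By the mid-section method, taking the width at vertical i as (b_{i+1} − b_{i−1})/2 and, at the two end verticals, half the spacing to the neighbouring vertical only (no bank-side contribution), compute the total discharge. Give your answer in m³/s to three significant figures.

2.78 m³/s

w_1 = (1.5 − 0.0)/2 = 0.75 m; q_1 = 0.24 × 0.26 × 0.75 = 0.04680 m³/s
w_2 = (3.1 − 0.0)/2 = 1.55 m; q_2 = 0.26 × 0.56 × 1.55 = 0.2257 m³/s
w_3 = (5.8 − 1.5)/2 = 2.15 m; q_3 = 0.38 × 1.01 × 2.15 = 0.8252 m³/s
w_4 = (8.5 − 3.1)/2 = 2.7 m; q_4 = 0.40 × 1.09 × 2.7 = 1.177 m³/s
w_5 = (10.9 − 5.8)/2 = 2.55 m; q_5 = 0.29 × 0.61 × 2.55 = 0.4511 m³/s
w_6 = (10.9 − 8.5)/2 = 1.2 m; q_6 = 0.16 × 0.30 × 1.2 = 0.05760 m³/s
Q = Σ qᵢ = 2.784 m³/s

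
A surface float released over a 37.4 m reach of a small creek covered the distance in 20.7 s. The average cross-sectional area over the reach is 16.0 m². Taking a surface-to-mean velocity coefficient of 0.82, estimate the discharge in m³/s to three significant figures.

v_surface = L / t̄ = 37.4 / 20.7 = 1.807 m/s
v_mean = 0.82 × 1.807 = 1.482 m/s
Q = A × v_mean = 16.0 × 1.482 = 23.70 m³/s

23.7 m³/s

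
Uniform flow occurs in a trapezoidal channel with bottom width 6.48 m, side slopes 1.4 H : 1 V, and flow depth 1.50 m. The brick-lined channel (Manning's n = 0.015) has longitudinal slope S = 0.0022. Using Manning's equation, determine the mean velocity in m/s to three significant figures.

A = (b + z·y)·y = (6.48 + 1.4×1.50)×1.50 = 12.87 m²
P = b + 2y√(1+z²) = 6.48 + 2×1.50×√(1+1.4²) = 11.64 m
R = A/P = 12.87/11.64 = 1.106 m
Q = (1/n)·A·R^(2/3)·S^(1/2) = (1/0.015) × 12.87 × 1.106^(2/3) × 0.0022^(1/2) = 43.03 m³/s
V = Q/A = 43.03/12.87 = 3.343 m/s

3.34 m/s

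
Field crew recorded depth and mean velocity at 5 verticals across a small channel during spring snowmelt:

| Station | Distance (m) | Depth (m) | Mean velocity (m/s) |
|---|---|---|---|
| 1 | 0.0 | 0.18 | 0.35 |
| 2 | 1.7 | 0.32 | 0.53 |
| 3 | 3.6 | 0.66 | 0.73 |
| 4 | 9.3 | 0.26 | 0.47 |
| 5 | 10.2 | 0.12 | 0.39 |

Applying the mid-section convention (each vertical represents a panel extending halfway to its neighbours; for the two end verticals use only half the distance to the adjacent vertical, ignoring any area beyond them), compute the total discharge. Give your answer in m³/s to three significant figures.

2.61 m³/s

w_1 = (1.7 − 0.0)/2 = 0.85 m; q_1 = 0.35 × 0.18 × 0.85 = 0.05355 m³/s
w_2 = (3.6 − 0.0)/2 = 1.8 m; q_2 = 0.53 × 0.32 × 1.8 = 0.3053 m³/s
w_3 = (9.3 − 1.7)/2 = 3.8 m; q_3 = 0.73 × 0.66 × 3.8 = 1.831 m³/s
w_4 = (10.2 − 3.6)/2 = 3.3 m; q_4 = 0.47 × 0.26 × 3.3 = 0.4033 m³/s
w_5 = (10.2 − 9.3)/2 = 0.45 m; q_5 = 0.39 × 0.12 × 0.45 = 0.02106 m³/s
Q = Σ qᵢ = 2.614 m³/s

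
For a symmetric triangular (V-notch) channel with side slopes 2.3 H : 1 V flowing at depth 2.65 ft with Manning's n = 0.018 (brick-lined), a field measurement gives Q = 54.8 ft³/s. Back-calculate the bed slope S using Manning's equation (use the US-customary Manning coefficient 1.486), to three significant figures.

0.00130

A = z·y² = 2.3×2.65² = 16.15 ft²
P = 2y√(1+z²) = 2×2.65×√(1+2.3²) = 13.29 ft
R = A/P = 16.15/13.29 = 1.215 ft
S = (Q·n / (1.486·A·R^(2/3)))² = (54.8×0.018 / (1.486×16.15×1.139))² = 0.001303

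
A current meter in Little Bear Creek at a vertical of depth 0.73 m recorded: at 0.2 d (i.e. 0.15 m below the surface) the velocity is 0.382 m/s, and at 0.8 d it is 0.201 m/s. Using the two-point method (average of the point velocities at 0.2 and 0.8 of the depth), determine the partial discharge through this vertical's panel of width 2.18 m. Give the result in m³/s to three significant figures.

v̄ = (0.382 + 0.201) / 2 = 0.2915 m/s
q = v̄ × d × w = 0.2915 × 0.73 × 2.18 = 0.4639 m³/s

0.464 m³/s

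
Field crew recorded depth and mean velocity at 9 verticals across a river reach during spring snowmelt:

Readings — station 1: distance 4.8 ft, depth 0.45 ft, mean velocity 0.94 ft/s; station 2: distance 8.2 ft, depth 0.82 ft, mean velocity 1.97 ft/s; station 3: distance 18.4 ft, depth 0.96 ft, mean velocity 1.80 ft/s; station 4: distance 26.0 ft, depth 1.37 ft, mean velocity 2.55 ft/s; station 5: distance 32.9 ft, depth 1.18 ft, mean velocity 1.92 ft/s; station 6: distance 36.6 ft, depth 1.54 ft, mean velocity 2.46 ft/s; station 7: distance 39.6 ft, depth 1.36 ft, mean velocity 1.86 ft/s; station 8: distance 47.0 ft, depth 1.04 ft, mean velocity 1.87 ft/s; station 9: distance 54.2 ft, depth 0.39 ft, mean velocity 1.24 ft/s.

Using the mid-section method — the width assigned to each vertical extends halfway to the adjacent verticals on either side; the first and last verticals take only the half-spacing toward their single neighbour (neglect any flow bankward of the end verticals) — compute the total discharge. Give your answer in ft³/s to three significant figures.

w_1 = (8.2 − 4.8)/2 = 1.7 ft; q_1 = 0.94 × 0.45 × 1.7 = 0.7191 ft³/s
w_2 = (18.4 − 4.8)/2 = 6.8 ft; q_2 = 1.97 × 0.82 × 6.8 = 10.98 ft³/s
w_3 = (26.0 − 8.2)/2 = 8.9 ft; q_3 = 1.80 × 0.96 × 8.9 = 15.38 ft³/s
w_4 = (32.9 − 18.4)/2 = 7.25 ft; q_4 = 2.55 × 1.37 × 7.25 = 25.33 ft³/s
w_5 = (36.6 − 26.0)/2 = 5.3 ft; q_5 = 1.92 × 1.18 × 5.3 = 12.01 ft³/s
w_6 = (39.6 − 32.9)/2 = 3.35 ft; q_6 = 2.46 × 1.54 × 3.35 = 12.69 ft³/s
w_7 = (47.0 − 36.6)/2 = 5.2 ft; q_7 = 1.86 × 1.36 × 5.2 = 13.15 ft³/s
w_8 = (54.2 − 39.6)/2 = 7.3 ft; q_8 = 1.87 × 1.04 × 7.3 = 14.20 ft³/s
w_9 = (54.2 − 47.0)/2 = 3.6 ft; q_9 = 1.24 × 0.39 × 3.6 = 1.741 ft³/s
Q = Σ qᵢ = 106.2 ft³/s

106 ft³/s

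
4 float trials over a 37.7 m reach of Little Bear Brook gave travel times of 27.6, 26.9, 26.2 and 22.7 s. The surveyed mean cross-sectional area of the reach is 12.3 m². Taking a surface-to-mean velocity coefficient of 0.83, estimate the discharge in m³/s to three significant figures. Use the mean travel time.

14.9 m³/s

t̄ = (27.6 + 26.9 + 26.2 + 22.7) / 4 = 25.85 s
v_surface = L / t̄ = 37.7 / 25.85 = 1.458 m/s
v_mean = 0.83 × 1.458 = 1.210 m/s
Q = A × v_mean = 12.3 × 1.210 = 14.89 m³/s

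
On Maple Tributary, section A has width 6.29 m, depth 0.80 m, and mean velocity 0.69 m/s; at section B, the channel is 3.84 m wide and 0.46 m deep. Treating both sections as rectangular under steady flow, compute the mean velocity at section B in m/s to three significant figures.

1.97 m/s

Q = A₁V₁ = (6.29×0.80) × 0.69 = 3.472 m³/s
A₂ = 3.84 × 0.46 = 1.766 m²
V₂ = Q/A₂ = 3.472/1.766 = 1.966 m/s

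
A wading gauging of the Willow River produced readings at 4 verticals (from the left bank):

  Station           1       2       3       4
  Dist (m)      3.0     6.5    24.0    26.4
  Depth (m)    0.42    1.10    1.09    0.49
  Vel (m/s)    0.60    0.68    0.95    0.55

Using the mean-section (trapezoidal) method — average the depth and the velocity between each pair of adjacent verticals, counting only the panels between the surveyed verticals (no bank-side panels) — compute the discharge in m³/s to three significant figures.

18.7 m³/s

Panel 1-2: Δb = 3.5 m, d̄ = (0.42+1.10)/2 = 0.76, v̄ = (0.60+0.68)/2 = 0.64 → q = 3.5×0.76×0.64 = 1.702 m³/s
Panel 2-3: Δb = 17.5 m, d̄ = (1.10+1.09)/2 = 1.095, v̄ = (0.68+0.95)/2 = 0.815 → q = 17.5×1.095×0.815 = 15.62 m³/s
Panel 3-4: Δb = 2.4 m, d̄ = (1.09+0.49)/2 = 0.79, v̄ = (0.95+0.55)/2 = 0.75 → q = 2.4×0.79×0.75 = 1.422 m³/s
Q = Σ q = 18.74 m³/s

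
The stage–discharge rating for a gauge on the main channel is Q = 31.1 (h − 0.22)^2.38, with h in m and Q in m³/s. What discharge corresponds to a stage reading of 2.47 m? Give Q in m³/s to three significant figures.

Q = 31.1 × (2.47 − 0.22)^2.38 = 31.1 × 2.25^2.38 = 214.3 m³/s

214 m³/s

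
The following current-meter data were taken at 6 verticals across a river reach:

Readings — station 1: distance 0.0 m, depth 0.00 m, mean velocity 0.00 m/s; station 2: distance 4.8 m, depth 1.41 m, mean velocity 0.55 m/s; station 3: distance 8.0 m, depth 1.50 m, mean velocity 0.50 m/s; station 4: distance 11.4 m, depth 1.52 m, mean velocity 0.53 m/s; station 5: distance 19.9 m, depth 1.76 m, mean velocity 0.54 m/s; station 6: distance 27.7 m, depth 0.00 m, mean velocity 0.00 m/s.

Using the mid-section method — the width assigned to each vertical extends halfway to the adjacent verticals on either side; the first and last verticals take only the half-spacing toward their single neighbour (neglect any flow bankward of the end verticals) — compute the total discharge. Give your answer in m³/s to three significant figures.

18.1 m³/s

w_2 = (8.0 − 0.0)/2 = 4 m; q_2 = 0.55 × 1.41 × 4 = 3.102 m³/s
w_3 = (11.4 − 4.8)/2 = 3.3 m; q_3 = 0.50 × 1.50 × 3.3 = 2.475 m³/s
w_4 = (19.9 − 8.0)/2 = 5.95 m; q_4 = 0.53 × 1.52 × 5.95 = 4.793 m³/s
w_5 = (27.7 − 11.4)/2 = 8.15 m; q_5 = 0.54 × 1.76 × 8.15 = 7.746 m³/s
Stations 1, 6 contribute zero (depth or velocity is 0).
Q = Σ qᵢ = 18.12 m³/s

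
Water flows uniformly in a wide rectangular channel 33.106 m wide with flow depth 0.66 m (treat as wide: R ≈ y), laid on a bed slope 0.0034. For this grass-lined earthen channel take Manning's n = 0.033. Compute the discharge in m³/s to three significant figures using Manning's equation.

A = b·y = 33.106 × 0.66 = 21.85 m²
Wide channel: R ≈ y = 0.66 m
Q = (1/n)·A·R^(2/3)·S^(1/2) = (1/0.033) × 21.85 × 0.6600^(2/3) × 0.0034^(1/2) = 29.27 m³/s

29.3 m³/s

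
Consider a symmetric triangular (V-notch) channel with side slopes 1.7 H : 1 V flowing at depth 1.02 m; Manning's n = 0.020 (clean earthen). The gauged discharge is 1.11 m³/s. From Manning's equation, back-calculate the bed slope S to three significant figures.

A = z·y² = 1.7×1.02² = 1.769 m²
P = 2y√(1+z²) = 2×1.02×√(1+1.7²) = 4.024 m
R = A/P = 1.769/4.024 = 0.4396 m
S = (Q·n / (1·A·R^(2/3)))² = (1.11×0.020 / (1×1.769×0.5781))² = 0.0004714

0.000471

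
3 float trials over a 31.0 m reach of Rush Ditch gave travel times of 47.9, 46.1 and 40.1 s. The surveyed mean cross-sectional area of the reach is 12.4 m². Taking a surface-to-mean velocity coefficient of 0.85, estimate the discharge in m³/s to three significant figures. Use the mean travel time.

t̄ = (47.9 + 46.1 + 40.1) / 3 = 44.7 s
v_surface = L / t̄ = 31.0 / 44.7 = 0.6935 m/s
v_mean = 0.85 × 0.6935 = 0.5895 m/s
Q = A × v_mean = 12.4 × 0.5895 = 7.310 m³/s

7.31 m³/s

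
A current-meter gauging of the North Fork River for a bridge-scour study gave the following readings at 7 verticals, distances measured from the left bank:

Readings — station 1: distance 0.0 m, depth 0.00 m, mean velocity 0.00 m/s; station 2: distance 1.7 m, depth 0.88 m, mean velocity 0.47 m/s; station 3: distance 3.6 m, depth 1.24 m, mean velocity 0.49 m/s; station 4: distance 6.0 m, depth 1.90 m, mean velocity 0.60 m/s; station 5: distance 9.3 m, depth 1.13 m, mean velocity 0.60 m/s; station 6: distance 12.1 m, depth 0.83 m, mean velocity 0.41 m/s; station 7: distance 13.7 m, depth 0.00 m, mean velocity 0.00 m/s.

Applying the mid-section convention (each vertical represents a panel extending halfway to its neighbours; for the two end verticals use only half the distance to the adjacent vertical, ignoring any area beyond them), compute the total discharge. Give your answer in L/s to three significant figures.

8120 L/s

w_2 = (3.6 − 0.0)/2 = 1.8 m; q_2 = 0.47 × 0.88 × 1.8 = 0.7445 m³/s
w_3 = (6.0 − 1.7)/2 = 2.15 m; q_3 = 0.49 × 1.24 × 2.15 = 1.306 m³/s
w_4 = (9.3 − 3.6)/2 = 2.85 m; q_4 = 0.60 × 1.90 × 2.85 = 3.249 m³/s
w_5 = (12.1 − 6.0)/2 = 3.05 m; q_5 = 0.60 × 1.13 × 3.05 = 2.068 m³/s
w_6 = (13.7 − 9.3)/2 = 2.2 m; q_6 = 0.41 × 0.83 × 2.2 = 0.7487 m³/s
Stations 1, 7 contribute zero (depth or velocity is 0).
Q = Σ qᵢ = 8.116 m³/s
= 8.116 × 1000 = 8116 L/s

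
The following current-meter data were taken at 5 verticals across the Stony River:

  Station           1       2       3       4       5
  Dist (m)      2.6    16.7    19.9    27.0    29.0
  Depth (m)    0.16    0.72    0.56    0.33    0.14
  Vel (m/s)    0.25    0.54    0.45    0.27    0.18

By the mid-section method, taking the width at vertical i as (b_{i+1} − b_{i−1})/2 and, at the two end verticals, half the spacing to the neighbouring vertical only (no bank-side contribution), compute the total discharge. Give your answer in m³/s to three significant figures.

w_1 = (16.7 − 2.6)/2 = 7.05 m; q_1 = 0.25 × 0.16 × 7.05 = 0.2820 m³/s
w_2 = (19.9 − 2.6)/2 = 8.65 m; q_2 = 0.54 × 0.72 × 8.65 = 3.363 m³/s
w_3 = (27.0 − 16.7)/2 = 5.15 m; q_3 = 0.45 × 0.56 × 5.15 = 1.298 m³/s
w_4 = (29.0 − 19.9)/2 = 4.55 m; q_4 = 0.27 × 0.33 × 4.55 = 0.4054 m³/s
w_5 = (29.0 − 27.0)/2 = 1 m; q_5 = 0.18 × 0.14 × 1 = 0.02520 m³/s
Q = Σ qᵢ = 5.374 m³/s

5.37 m³/s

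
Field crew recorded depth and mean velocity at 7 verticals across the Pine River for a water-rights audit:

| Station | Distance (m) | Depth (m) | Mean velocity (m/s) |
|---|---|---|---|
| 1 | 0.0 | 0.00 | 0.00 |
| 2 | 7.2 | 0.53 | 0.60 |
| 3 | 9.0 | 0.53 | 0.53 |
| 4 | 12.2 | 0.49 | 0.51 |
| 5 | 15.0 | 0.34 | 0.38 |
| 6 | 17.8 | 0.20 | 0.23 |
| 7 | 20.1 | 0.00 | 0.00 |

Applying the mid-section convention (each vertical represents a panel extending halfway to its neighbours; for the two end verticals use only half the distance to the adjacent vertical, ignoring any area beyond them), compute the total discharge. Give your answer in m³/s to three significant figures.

w_2 = (9.0 − 0.0)/2 = 4.5 m; q_2 = 0.60 × 0.53 × 4.5 = 1.431 m³/s
w_3 = (12.2 − 7.2)/2 = 2.5 m; q_3 = 0.53 × 0.53 × 2.5 = 0.7023 m³/s
w_4 = (15.0 − 9.0)/2 = 3 m; q_4 = 0.51 × 0.49 × 3 = 0.7497 m³/s
w_5 = (17.8 − 12.2)/2 = 2.8 m; q_5 = 0.38 × 0.34 × 2.8 = 0.3618 m³/s
w_6 = (20.1 − 15.0)/2 = 2.55 m; q_6 = 0.23 × 0.20 × 2.55 = 0.1173 m³/s
Stations 1, 7 contribute zero (depth or velocity is 0).
Q = Σ qᵢ = 3.362 m³/s

3.36 m³/s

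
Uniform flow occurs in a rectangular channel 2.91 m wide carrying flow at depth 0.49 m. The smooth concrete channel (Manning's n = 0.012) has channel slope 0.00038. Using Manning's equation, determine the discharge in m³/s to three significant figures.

1.19 m³/s

A = b·y = 2.91 × 0.49 = 1.426 m²
P = b + 2y = 2.91 + 2×0.49 = 3.890 m
R = A/P = 1.426/3.890 = 0.3666 m
Q = (1/n)·A·R^(2/3)·S^(1/2) = (1/0.012) × 1.426 × 0.3666^(2/3) × 0.00038^(1/2) = 1.186 m³/s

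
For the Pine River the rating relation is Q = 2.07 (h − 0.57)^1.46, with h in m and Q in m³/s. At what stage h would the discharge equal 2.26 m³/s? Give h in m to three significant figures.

1.63 m

h − h₀ = (Q/C)^(1/b) = (2.26/2.07)^(1/1.46) = 1.062 m
h = 0.57 + 1.062 = 1.632 m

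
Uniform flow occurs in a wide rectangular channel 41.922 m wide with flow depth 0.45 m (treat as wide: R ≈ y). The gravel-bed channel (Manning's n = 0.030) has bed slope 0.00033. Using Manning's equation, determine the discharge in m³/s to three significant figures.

A = b·y = 41.922 × 0.45 = 18.86 m²
Wide channel: R ≈ y = 0.45 m
Q = (1/n)·A·R^(2/3)·S^(1/2) = (1/0.030) × 18.86 × 0.4500^(2/3) × 0.00033^(1/2) = 6.708 m³/s

6.71 m³/s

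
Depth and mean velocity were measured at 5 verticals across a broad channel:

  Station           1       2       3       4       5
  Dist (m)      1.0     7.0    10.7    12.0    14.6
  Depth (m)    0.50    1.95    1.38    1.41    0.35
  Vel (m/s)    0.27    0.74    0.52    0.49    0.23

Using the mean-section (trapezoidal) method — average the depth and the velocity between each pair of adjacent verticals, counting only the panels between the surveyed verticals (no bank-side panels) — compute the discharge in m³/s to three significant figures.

Panel 1-2: Δb = 6 m, d̄ = (0.50+1.95)/2 = 1.225, v̄ = (0.27+0.74)/2 = 0.505 → q = 6×1.225×0.505 = 3.712 m³/s
Panel 2-3: Δb = 3.7 m, d̄ = (1.95+1.38)/2 = 1.665, v̄ = (0.74+0.52)/2 = 0.63 → q = 3.7×1.665×0.63 = 3.881 m³/s
Panel 3-4: Δb = 1.3 m, d̄ = (1.38+1.41)/2 = 1.395, v̄ = (0.52+0.49)/2 = 0.505 → q = 1.3×1.395×0.505 = 0.9158 m³/s
Panel 4-5: Δb = 2.6 m, d̄ = (1.41+0.35)/2 = 0.88, v̄ = (0.49+0.23)/2 = 0.36 → q = 2.6×0.88×0.36 = 0.8237 m³/s
Q = Σ q = 9.332 m³/s

9.33 m³/s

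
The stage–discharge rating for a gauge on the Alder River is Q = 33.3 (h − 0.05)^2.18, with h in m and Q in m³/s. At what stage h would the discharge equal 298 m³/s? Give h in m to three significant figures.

h − h₀ = (Q/C)^(1/b) = (298/33.3)^(1/2.18) = 2.733 m
h = 0.05 + 2.733 = 2.783 m

2.78 m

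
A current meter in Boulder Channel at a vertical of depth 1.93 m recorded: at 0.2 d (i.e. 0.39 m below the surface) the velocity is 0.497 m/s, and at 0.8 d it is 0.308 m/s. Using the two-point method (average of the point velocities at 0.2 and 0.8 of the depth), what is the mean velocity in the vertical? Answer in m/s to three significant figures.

0.403 m/s

v̄ = (0.497 + 0.308) / 2 = 0.4025 m/s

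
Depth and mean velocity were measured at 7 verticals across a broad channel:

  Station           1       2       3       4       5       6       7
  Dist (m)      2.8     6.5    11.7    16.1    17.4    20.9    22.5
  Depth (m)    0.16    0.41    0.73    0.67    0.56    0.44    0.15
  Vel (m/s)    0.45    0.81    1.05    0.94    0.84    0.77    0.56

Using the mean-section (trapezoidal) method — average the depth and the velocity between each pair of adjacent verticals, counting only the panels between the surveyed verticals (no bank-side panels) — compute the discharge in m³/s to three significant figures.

8.92 m³/s

Panel 1-2: Δb = 3.7 m, d̄ = (0.16+0.41)/2 = 0.285, v̄ = (0.45+0.81)/2 = 0.63 → q = 3.7×0.285×0.63 = 0.6643 m³/s
Panel 2-3: Δb = 5.2 m, d̄ = (0.41+0.73)/2 = 0.57, v̄ = (0.81+1.05)/2 = 0.93 → q = 5.2×0.57×0.93 = 2.757 m³/s
Panel 3-4: Δb = 4.4 m, d̄ = (0.73+0.67)/2 = 0.7, v̄ = (1.05+0.94)/2 = 0.995 → q = 4.4×0.7×0.995 = 3.065 m³/s
Panel 4-5: Δb = 1.3 m, d̄ = (0.67+0.56)/2 = 0.615, v̄ = (0.94+0.84)/2 = 0.89 → q = 1.3×0.615×0.89 = 0.7116 m³/s
Panel 5-6: Δb = 3.5 m, d̄ = (0.56+0.44)/2 = 0.5, v̄ = (0.84+0.77)/2 = 0.805 → q = 3.5×0.5×0.805 = 1.409 m³/s
Panel 6-7: Δb = 1.6 m, d̄ = (0.44+0.15)/2 = 0.295, v̄ = (0.77+0.56)/2 = 0.665 → q = 1.6×0.295×0.665 = 0.3139 m³/s
Q = Σ q = 8.920 m³/s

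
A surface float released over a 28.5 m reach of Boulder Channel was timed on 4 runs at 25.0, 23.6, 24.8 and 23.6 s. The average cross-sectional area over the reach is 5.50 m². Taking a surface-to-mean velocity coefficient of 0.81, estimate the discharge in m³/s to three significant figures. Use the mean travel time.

5.24 m³/s

t̄ = (25.0 + 23.6 + 24.8 + 23.6) / 4 = 24.25 s
v_surface = L / t̄ = 28.5 / 24.25 = 1.175 m/s
v_mean = 0.81 × 1.175 = 0.9520 m/s
Q = A × v_mean = 5.50 × 0.9520 = 5.236 m³/s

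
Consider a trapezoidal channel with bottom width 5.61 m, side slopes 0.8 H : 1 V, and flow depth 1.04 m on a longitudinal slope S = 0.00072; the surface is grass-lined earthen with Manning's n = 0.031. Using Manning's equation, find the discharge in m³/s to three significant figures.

5.04 m³/s

A = (b + z·y)·y = (5.61 + 0.8×1.04)×1.04 = 6.700 m²
P = b + 2y√(1+z²) = 5.61 + 2×1.04×√(1+0.8²) = 8.274 m
R = A/P = 6.700/8.274 = 0.8098 m
Q = (1/n)·A·R^(2/3)·S^(1/2) = (1/0.031) × 6.700 × 0.8098^(2/3) × 0.00072^(1/2) = 5.038 m³/s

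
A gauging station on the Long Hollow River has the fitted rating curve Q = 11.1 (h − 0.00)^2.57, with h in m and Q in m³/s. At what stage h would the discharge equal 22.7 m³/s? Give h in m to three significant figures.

h − h₀ = (Q/C)^(1/b) = (22.7/11.1)^(1/2.57) = 1.321 m
h = 0.00 + 1.321 = 1.321 m

1.32 m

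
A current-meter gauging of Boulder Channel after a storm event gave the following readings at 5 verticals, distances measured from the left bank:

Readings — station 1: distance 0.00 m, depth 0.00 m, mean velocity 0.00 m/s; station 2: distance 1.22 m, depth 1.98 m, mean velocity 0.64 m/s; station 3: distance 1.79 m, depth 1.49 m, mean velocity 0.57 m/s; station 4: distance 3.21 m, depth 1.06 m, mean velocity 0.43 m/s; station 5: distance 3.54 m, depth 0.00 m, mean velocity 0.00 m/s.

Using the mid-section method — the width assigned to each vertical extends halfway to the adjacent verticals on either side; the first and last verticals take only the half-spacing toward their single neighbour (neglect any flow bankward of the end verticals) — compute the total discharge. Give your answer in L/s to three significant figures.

2380 L/s

w_2 = (1.79 − 0.00)/2 = 0.895 m; q_2 = 0.64 × 1.98 × 0.895 = 1.134 m³/s
w_3 = (3.21 − 1.22)/2 = 0.995 m; q_3 = 0.57 × 1.49 × 0.995 = 0.8451 m³/s
w_4 = (3.54 − 1.79)/2 = 0.875 m; q_4 = 0.43 × 1.06 × 0.875 = 0.3988 m³/s
Stations 1, 5 contribute zero (depth or velocity is 0).
Q = Σ qᵢ = 2.378 m³/s
= 2.378 × 1000 = 2378 L/s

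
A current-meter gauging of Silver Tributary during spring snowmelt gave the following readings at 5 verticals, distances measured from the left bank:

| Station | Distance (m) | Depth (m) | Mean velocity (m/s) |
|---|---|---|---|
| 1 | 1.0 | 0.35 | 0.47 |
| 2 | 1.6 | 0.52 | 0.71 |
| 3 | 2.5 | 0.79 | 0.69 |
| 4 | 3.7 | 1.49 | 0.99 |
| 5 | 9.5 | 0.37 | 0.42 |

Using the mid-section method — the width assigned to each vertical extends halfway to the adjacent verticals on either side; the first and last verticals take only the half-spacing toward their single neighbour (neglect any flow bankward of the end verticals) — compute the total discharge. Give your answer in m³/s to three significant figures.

w_1 = (1.6 − 1.0)/2 = 0.3 m; q_1 = 0.47 × 0.35 × 0.3 = 0.04935 m³/s
w_2 = (2.5 − 1.0)/2 = 0.75 m; q_2 = 0.71 × 0.52 × 0.75 = 0.2769 m³/s
w_3 = (3.7 − 1.6)/2 = 1.05 m; q_3 = 0.69 × 0.79 × 1.05 = 0.5724 m³/s
w_4 = (9.5 − 2.5)/2 = 3.5 m; q_4 = 0.99 × 1.49 × 3.5 = 5.163 m³/s
w_5 = (9.5 − 3.7)/2 = 2.9 m; q_5 = 0.42 × 0.37 × 2.9 = 0.4507 m³/s
Q = Σ qᵢ = 6.512 m³/s

6.51 m³/s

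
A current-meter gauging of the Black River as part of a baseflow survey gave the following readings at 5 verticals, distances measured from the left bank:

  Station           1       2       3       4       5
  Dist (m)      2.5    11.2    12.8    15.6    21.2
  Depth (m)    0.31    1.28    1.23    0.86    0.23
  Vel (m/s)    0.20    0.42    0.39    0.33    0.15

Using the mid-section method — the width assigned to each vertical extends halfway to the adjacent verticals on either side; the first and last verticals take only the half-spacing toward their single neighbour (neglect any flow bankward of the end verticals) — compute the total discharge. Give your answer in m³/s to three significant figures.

5.38 m³/s

w_1 = (11.2 − 2.5)/2 = 4.35 m; q_1 = 0.20 × 0.31 × 4.35 = 0.2697 m³/s
w_2 = (12.8 − 2.5)/2 = 5.15 m; q_2 = 0.42 × 1.28 × 5.15 = 2.769 m³/s
w_3 = (15.6 − 11.2)/2 = 2.2 m; q_3 = 0.39 × 1.23 × 2.2 = 1.055 m³/s
w_4 = (21.2 − 12.8)/2 = 4.2 m; q_4 = 0.33 × 0.86 × 4.2 = 1.192 m³/s
w_5 = (21.2 − 15.6)/2 = 2.8 m; q_5 = 0.15 × 0.23 × 2.8 = 0.09660 m³/s
Q = Σ qᵢ = 5.382 m³/s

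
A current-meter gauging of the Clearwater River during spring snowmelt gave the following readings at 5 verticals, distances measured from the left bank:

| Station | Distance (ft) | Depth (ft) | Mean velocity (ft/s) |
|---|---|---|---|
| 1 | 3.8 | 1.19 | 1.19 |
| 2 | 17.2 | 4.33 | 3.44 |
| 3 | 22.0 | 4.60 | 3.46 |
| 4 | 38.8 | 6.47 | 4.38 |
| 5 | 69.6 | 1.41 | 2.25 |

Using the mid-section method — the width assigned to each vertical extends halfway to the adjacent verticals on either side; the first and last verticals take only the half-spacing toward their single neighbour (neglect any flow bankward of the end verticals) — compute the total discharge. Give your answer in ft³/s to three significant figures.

w_1 = (17.2 − 3.8)/2 = 6.7 ft; q_1 = 1.19 × 1.19 × 6.7 = 9.488 ft³/s
w_2 = (22.0 − 3.8)/2 = 9.1 ft; q_2 = 3.44 × 4.33 × 9.1 = 135.5 ft³/s
w_3 = (38.8 − 17.2)/2 = 10.8 ft; q_3 = 3.46 × 4.60 × 10.8 = 171.9 ft³/s
w_4 = (69.6 − 22.0)/2 = 23.8 ft; q_4 = 4.38 × 6.47 × 23.8 = 674.5 ft³/s
w_5 = (69.6 − 38.8)/2 = 15.4 ft; q_5 = 2.25 × 1.41 × 15.4 = 48.86 ft³/s
Q = Σ qᵢ = 1040 ft³/s

1040 ft³/s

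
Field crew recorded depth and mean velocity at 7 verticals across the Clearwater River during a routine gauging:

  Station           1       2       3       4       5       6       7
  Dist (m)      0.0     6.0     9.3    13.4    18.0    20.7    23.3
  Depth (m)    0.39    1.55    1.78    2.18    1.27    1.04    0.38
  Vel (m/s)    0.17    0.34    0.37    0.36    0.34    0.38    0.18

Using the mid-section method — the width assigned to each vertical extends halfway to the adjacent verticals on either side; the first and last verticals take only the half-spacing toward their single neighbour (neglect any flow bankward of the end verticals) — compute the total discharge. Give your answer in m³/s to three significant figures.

11.2 m³/s

w_1 = (6.0 − 0.0)/2 = 3 m; q_1 = 0.17 × 0.39 × 3 = 0.1989 m³/s
w_2 = (9.3 − 0.0)/2 = 4.65 m; q_2 = 0.34 × 1.55 × 4.65 = 2.451 m³/s
w_3 = (13.4 − 6.0)/2 = 3.7 m; q_3 = 0.37 × 1.78 × 3.7 = 2.437 m³/s
w_4 = (18.0 − 9.3)/2 = 4.35 m; q_4 = 0.36 × 2.18 × 4.35 = 3.414 m³/s
w_5 = (20.7 − 13.4)/2 = 3.65 m; q_5 = 0.34 × 1.27 × 3.65 = 1.576 m³/s
w_6 = (23.3 − 18.0)/2 = 2.65 m; q_6 = 0.38 × 1.04 × 2.65 = 1.047 m³/s
w_7 = (23.3 − 20.7)/2 = 1.3 m; q_7 = 0.18 × 0.38 × 1.3 = 0.08892 m³/s
Q = Σ qᵢ = 11.21 m³/s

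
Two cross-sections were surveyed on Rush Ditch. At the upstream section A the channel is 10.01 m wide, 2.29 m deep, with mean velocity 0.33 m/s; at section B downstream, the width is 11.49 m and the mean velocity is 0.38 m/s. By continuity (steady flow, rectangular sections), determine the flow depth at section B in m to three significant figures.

1.73 m

Q = A₁V₁ = (10.01×2.29) × 0.33 = 7.565 m³/s
d₂ = Q/(b₂ V₂) = 7.565/(11.49×0.38) = 1.733 m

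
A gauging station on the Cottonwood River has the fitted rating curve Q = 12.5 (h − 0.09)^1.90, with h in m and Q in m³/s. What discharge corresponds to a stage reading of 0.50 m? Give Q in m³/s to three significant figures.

Q = 12.5 × (0.50 − 0.09)^1.90 = 12.5 × 0.41^1.90 = 2.297 m³/s

2.30 m³/s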